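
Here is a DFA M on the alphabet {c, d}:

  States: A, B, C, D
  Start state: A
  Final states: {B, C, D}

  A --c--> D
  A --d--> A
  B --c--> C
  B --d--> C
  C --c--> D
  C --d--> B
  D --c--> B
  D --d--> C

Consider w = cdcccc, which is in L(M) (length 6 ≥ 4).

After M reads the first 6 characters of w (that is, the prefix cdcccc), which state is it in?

D

State sequence: A -c-> D -d-> C -c-> D -c-> B -c-> C -c-> D

After reading 6 characters, M is in state D.
(This kind of state-tracing is the core of the pumping-lemma construction: with 4 states, pigeonhole forces a repeat within the first 4 steps.)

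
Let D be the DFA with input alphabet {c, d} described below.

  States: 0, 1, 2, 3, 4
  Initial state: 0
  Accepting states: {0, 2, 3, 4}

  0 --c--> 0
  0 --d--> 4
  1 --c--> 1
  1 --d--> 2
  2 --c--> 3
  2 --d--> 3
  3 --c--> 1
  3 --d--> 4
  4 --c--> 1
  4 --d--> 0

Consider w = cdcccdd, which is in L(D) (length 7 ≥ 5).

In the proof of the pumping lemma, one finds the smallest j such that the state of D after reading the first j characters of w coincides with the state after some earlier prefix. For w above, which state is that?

0

Run of D on w = c d c c c d d:
  step 0: 0  (start)
  step 1: 0  (read c: 0→0)   ← first repeat (0 seen earlier)
  step 2: 4  (read d: 0→4)
  step 3: 1  (read c: 4→1)
  step 4: 1  (read c: 1→1)
  step 5: 1  (read c: 1→1)
  step 6: 2  (read d: 1→2)
  step 7: 3  (read d: 2→3)

The earliest repeat is at step j = 1: D is in 0, which it already visited at step i = 0.
Since D has 5 states, any run of length ≥ 5 visits 5+1 states, so by pigeonhole some state repeats within the first 5 steps — that repeat gives the pumpable loop.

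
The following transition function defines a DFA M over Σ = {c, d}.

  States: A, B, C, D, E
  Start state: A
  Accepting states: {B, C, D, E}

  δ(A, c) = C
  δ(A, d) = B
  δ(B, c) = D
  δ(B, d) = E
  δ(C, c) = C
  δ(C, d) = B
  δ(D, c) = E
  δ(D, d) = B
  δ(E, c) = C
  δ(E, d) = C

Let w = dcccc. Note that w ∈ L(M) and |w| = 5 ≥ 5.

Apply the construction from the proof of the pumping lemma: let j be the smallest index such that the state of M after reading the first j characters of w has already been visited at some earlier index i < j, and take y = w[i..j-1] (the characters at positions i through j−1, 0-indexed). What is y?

c

Run of M on w = d c c c c:
  step 0: A  (start)
  step 1: B  (read d: A→B)
  step 2: D  (read c: B→D)
  step 3: E  (read c: D→E)
  step 4: C  (read c: E→C)
  step 5: C  (read c: C→C)   ← first repeat (C seen earlier)

So i = 4, j = 5, giving x = w[0:4] = dccc, y = w[4:5] = c, z = w[5:5] = ε.
Check: |xy| = 5 ≤ 5 and |y| = 1 ≥ 1. Reading y takes M from C back to C, so every xyⁱz is accepted.
Since M has 5 states, any run of length ≥ 5 visits 5+1 states, so by pigeonhole some state repeats within the first 5 steps — that repeat gives the pumpable loop.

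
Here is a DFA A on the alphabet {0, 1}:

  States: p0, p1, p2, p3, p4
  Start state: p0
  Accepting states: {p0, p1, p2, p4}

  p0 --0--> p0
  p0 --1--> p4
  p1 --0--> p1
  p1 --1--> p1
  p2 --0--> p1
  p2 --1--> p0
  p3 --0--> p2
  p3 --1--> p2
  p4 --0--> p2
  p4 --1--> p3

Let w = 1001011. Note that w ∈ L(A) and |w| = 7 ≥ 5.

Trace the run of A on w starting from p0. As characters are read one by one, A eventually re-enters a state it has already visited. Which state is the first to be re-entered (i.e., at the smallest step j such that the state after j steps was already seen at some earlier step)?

Run of A on w = 1 0 0 1 0 1 1:
  step 0: p0  (start)
  step 1: p4  (read 1: p0→p4)
  step 2: p2  (read 0: p4→p2)
  step 3: p1  (read 0: p2→p1)
  step 4: p1  (read 1: p1→p1)   ← first repeat (p1 seen earlier)
  step 5: p1  (read 0: p1→p1)
  step 6: p1  (read 1: p1→p1)
  step 7: p1  (read 1: p1→p1)

The earliest repeat is at step j = 4: A is in p1, which it already visited at step i = 3.

p1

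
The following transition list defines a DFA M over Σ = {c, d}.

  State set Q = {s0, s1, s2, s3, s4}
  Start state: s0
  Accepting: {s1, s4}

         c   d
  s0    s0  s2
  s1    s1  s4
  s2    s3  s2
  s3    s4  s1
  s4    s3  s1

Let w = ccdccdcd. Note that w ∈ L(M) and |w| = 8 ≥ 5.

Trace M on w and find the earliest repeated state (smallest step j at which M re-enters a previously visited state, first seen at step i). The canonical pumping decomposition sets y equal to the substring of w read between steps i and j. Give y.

State sequence: s0 -c-> s0 -c-> s0 -d-> s2 -c-> s3 -c-> s4 -d-> s1 -c-> s1 -d-> s4
First repeat at step 1: s0 was already visited.

So i = 0, j = 1, giving x = w[0:0] = ε, y = w[0:1] = c, z = w[1:8] = cdccdcd.
Check: |xy| = 1 ≤ 5 and |y| = 1 ≥ 1. Reading y takes M from s0 back to s0, so every xyⁱz is accepted.
Pumping length from the standard proof: p = 5 (the number of states). The repeated state found above gives |xy| = j ≤ 5 and |y| = j − i ≥ 1.

c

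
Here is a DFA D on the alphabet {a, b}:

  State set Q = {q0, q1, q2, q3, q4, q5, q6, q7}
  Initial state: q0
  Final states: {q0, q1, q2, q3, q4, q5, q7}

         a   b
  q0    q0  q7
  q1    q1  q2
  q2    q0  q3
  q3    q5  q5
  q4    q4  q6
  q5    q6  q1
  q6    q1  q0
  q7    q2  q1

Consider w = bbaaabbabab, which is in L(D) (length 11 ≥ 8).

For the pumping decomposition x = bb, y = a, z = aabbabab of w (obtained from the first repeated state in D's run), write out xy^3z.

bbaaaaabbabab

xy^3z = bb·a·a·a·aabbabab = bbaaaaabbabab.
Reading y = a takes D from q1 back to q1, so after x·y·y·y the machine is still in q1, and z then leads to the accepting state q2. Hence bbaaaaabbabab ∈ L(D).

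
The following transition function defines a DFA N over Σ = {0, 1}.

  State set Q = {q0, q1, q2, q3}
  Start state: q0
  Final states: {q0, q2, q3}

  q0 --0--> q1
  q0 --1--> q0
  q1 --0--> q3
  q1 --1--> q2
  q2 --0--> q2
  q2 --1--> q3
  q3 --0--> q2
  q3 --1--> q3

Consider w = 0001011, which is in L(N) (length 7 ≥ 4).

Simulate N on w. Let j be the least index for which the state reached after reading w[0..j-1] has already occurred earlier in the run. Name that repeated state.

State sequence: q0 -0-> q1 -0-> q3 -0-> q2 -1-> q3 -0-> q2 -1-> q3 -1-> q3
First repeat at step 4: q3 was already visited.

The earliest repeat is at step j = 4: N is in q3, which it already visited at step i = 2.

q3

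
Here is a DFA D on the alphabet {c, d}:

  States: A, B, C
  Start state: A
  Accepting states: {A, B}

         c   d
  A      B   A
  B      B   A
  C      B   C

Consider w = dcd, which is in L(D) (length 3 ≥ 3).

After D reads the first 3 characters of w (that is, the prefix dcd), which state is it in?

A

Run of D on the first 3 characters of w = d c d:
  step 0: A  (start)
  step 1: A  (read d: A→A)
  step 2: B  (read c: A→B)
  step 3: A  (read d: B→A)

After reading 3 characters, D is in state A.
(This kind of state-tracing is the core of the pumping-lemma construction: with 3 states, pigeonhole forces a repeat within the first 3 steps.)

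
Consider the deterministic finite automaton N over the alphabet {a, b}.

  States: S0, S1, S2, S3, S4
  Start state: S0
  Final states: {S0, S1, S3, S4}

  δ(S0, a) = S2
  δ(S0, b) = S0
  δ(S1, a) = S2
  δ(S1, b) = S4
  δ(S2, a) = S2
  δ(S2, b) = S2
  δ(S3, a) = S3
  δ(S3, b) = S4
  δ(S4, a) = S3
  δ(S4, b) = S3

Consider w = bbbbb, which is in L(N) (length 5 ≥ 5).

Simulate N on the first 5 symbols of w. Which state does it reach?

S0

State sequence: S0 -b-> S0 -b-> S0 -b-> S0 -b-> S0 -b-> S0

After reading 5 characters, N is in state S0.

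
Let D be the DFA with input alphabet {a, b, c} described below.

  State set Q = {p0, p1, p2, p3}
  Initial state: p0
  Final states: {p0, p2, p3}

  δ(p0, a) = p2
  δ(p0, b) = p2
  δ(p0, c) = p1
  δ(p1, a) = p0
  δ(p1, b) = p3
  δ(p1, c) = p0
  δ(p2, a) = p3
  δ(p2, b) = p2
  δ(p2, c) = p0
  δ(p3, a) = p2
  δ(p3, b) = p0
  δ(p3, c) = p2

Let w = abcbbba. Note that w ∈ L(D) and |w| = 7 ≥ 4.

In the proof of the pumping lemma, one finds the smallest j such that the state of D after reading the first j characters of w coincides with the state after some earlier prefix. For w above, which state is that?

State sequence: p0 -a-> p2 -b-> p2 -c-> p0 -b-> p2 -b-> p2 -b-> p2 -a-> p3
First repeat at step 2: p2 was already visited.

The earliest repeat is at step j = 2: D is in p2, which it already visited at step i = 1.

p2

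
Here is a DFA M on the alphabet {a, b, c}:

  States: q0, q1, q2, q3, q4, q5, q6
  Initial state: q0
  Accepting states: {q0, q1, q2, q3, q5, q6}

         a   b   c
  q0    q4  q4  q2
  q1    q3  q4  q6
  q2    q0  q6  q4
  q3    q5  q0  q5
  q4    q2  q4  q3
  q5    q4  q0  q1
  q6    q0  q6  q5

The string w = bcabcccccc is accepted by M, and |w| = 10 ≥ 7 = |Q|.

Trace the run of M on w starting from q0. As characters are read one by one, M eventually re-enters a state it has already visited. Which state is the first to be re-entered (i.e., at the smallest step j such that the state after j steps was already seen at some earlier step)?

Run of M on w = b c a b c c c c c c:
  step 0: q0  (start)
  step 1: q4  (read b: q0→q4)
  step 2: q3  (read c: q4→q3)
  step 3: q5  (read a: q3→q5)
  step 4: q0  (read b: q5→q0)   ← first repeat (q0 seen earlier)
  step 5: q2  (read c: q0→q2)
  step 6: q4  (read c: q2→q4)
  step 7: q3  (read c: q4→q3)
  step 8: q5  (read c: q3→q5)
  step 9: q1  (read c: q5→q1)
  step 10: q6  (read c: q1→q6)

The earliest repeat is at step j = 4: M is in q0, which it already visited at step i = 0.
The DFA has 7 states, so the proof of the pumping lemma guarantees a repeated state among the first 7+1 visited; the segment between the two visits is the pumpable y.

q0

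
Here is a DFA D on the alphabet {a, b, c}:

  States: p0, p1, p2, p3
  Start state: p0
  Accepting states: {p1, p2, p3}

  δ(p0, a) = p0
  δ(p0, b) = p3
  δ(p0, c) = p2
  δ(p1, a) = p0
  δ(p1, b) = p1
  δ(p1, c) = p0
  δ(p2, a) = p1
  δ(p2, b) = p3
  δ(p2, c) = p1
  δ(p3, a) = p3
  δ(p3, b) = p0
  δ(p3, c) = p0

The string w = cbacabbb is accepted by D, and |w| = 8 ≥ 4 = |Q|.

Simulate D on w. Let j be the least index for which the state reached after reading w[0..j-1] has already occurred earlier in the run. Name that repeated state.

Run of D on w = c b a c a b b b:
  step 0: p0  (start)
  step 1: p2  (read c: p0→p2)
  step 2: p3  (read b: p2→p3)
  step 3: p3  (read a: p3→p3)   ← first repeat (p3 seen earlier)
  step 4: p0  (read c: p3→p0)
  step 5: p0  (read a: p0→p0)
  step 6: p3  (read b: p0→p3)
  step 7: p0  (read b: p3→p0)
  step 8: p3  (read b: p0→p3)

The earliest repeat is at step j = 3: D is in p3, which it already visited at step i = 2.

p3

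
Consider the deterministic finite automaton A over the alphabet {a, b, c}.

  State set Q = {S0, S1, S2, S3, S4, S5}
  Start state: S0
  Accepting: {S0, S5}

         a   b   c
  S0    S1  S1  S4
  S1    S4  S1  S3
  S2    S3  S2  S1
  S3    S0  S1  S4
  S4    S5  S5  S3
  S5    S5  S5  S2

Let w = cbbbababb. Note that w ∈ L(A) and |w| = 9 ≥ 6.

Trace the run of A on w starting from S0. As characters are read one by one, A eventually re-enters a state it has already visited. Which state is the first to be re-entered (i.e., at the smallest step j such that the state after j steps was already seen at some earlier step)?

Run of A on w = c b b b a b a b b:
  step 0: S0  (start)
  step 1: S4  (read c: S0→S4)
  step 2: S5  (read b: S4→S5)
  step 3: S5  (read b: S5→S5)   ← first repeat (S5 seen earlier)
  step 4: S5  (read b: S5→S5)
  step 5: S5  (read a: S5→S5)
  step 6: S5  (read b: S5→S5)
  step 7: S5  (read a: S5→S5)
  step 8: S5  (read b: S5→S5)
  step 9: S5  (read b: S5→S5)

The earliest repeat is at step j = 3: A is in S5, which it already visited at step i = 2.
The DFA has 6 states, so the proof of the pumping lemma guarantees a repeated state among the first 6+1 visited; the segment between the two visits is the pumpable y.

S5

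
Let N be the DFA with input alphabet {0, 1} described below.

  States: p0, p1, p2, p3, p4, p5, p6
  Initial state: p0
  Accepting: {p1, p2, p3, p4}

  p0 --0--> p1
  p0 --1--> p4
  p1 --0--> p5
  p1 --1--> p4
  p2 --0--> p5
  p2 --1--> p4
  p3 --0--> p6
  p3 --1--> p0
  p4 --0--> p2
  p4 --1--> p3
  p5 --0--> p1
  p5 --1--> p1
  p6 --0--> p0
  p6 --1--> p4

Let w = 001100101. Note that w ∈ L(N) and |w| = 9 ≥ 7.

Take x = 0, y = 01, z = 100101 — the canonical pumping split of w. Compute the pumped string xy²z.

00101100101

xy^2z = 0·01·01·100101 = 00101100101.
Reading y = 01 takes N from p1 back to p1, so after x·y·y the machine is still in p1, and z then leads to the accepting state p1. Hence 00101100101 ∈ L(N).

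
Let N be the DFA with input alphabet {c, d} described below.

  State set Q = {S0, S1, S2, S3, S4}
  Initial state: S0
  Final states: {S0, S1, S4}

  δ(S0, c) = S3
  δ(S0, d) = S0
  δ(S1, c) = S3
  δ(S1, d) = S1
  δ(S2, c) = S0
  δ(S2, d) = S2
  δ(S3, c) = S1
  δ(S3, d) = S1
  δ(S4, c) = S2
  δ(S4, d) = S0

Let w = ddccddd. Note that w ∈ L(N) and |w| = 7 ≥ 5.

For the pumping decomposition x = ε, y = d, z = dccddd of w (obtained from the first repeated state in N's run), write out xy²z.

xy^2z = ε·d·d·dccddd = dddccddd.
Reading y = d takes N from S0 back to S0, so after x·y·y the machine is still in S0, and z then leads to the accepting state S1. Hence dddccddd ∈ L(N).

dddccddd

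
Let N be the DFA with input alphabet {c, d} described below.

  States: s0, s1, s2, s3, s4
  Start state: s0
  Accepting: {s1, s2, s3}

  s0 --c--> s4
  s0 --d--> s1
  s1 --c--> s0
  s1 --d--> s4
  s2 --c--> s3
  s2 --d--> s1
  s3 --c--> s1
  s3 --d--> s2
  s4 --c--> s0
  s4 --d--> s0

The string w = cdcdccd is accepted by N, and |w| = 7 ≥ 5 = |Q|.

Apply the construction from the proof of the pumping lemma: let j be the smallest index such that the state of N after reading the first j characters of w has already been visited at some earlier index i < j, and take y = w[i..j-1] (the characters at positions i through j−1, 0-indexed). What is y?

cd

State sequence: s0 -c-> s4 -d-> s0 -c-> s4 -d-> s0 -c-> s4 -c-> s0 -d-> s1
First repeat at step 2: s0 was already visited.

So i = 0, j = 2, giving x = w[0:0] = ε, y = w[0:2] = cd, z = w[2:7] = cdccd.
Check: |xy| = 2 ≤ 5 and |y| = 2 ≥ 1. Reading y takes N from s0 back to s0, so every xyⁱz is accepted.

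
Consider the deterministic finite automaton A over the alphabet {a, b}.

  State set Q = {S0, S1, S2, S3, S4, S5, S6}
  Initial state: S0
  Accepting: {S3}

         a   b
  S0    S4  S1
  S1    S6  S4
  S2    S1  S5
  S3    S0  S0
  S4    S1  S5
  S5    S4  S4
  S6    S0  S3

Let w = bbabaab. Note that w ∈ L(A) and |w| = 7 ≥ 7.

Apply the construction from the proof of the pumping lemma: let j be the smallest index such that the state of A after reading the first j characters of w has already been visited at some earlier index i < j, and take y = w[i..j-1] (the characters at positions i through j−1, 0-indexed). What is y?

State sequence: S0 -b-> S1 -b-> S4 -a-> S1 -b-> S4 -a-> S1 -a-> S6 -b-> S3
First repeat at step 3: S1 was already visited.

So i = 1, j = 3, giving x = w[0:1] = b, y = w[1:3] = ba, z = w[3:7] = baab.
Check: |xy| = 3 ≤ 7 and |y| = 2 ≥ 1. Reading y takes A from S1 back to S1, so every xyⁱz is accepted.

ba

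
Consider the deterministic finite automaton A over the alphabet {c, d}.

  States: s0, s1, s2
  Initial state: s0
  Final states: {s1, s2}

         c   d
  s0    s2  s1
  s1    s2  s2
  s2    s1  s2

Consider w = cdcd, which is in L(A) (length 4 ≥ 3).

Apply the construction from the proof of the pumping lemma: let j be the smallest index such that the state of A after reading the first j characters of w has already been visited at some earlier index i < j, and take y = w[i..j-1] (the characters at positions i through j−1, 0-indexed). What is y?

Run of A on w = c d c d:
  step 0: s0  (start)
  step 1: s2  (read c: s0→s2)
  step 2: s2  (read d: s2→s2)   ← first repeat (s2 seen earlier)
  step 3: s1  (read c: s2→s1)
  step 4: s2  (read d: s1→s2)

So i = 1, j = 2, giving x = w[0:1] = c, y = w[1:2] = d, z = w[2:4] = cd.
Check: |xy| = 2 ≤ 3 and |y| = 1 ≥ 1. Reading y takes A from s2 back to s2, so every xyⁱz is accepted.
Pumping length from the standard proof: p = 3 (the number of states). The repeated state found above gives |xy| = j ≤ 3 and |y| = j − i ≥ 1.

d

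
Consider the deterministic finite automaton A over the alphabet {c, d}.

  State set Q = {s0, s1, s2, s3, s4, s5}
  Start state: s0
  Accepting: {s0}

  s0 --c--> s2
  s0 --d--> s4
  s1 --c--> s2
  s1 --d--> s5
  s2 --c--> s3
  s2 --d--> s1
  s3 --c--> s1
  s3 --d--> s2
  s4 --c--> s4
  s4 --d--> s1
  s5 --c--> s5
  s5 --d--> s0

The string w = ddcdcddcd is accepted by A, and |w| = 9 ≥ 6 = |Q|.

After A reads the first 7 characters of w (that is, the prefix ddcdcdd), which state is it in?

s5

Run of A on the first 7 characters of w = d d c d c d d:
  step 0: s0  (start)
  step 1: s4  (read d: s0→s4)
  step 2: s1  (read d: s4→s1)
  step 3: s2  (read c: s1→s2)
  step 4: s1  (read d: s2→s1)
  step 5: s2  (read c: s1→s2)
  step 6: s1  (read d: s2→s1)
  step 7: s5  (read d: s1→s5)

After reading 7 characters, A is in state s5.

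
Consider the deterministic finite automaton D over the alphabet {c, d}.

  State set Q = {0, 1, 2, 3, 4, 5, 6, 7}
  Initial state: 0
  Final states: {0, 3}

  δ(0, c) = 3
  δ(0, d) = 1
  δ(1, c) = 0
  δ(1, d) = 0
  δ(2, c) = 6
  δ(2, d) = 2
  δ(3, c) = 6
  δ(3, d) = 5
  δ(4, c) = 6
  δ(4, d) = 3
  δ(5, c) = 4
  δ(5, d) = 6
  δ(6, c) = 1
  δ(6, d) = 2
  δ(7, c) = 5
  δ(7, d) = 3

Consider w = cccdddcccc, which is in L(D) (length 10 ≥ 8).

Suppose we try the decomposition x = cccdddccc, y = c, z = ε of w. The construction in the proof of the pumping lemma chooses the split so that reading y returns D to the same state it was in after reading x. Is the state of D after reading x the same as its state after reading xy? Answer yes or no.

no

State sequence: 0 -c-> 3 -c-> 6 -c-> 1 -d-> 0 -d-> 1 -d-> 0 -c-> 3 -c-> 6 -c-> 1 -c-> 0

After x (step 9): 1. After xy (step 10): 0.
They differ (1 ≠ 0), so y is not a cycle from the state after x; this split is not the one the pumping-lemma construction produces, and pumping y need not keep the string in L(D).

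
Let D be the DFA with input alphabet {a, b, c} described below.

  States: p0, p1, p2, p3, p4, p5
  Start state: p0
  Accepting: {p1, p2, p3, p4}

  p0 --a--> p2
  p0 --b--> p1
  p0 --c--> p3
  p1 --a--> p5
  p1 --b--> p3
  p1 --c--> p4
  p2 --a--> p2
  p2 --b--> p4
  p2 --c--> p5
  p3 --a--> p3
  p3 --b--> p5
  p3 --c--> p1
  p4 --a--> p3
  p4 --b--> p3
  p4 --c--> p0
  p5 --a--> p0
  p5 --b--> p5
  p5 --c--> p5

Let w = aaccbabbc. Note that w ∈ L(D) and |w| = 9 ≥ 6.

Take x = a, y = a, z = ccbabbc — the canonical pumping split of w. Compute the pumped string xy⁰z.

xy⁰z = xz = a·ccbabbc = accbabbc.
Reading y = a takes D from p2 back to p2, so after x the machine is still in p2, and z then leads to the accepting state p1. Hence accbabbc ∈ L(D).

accbabbc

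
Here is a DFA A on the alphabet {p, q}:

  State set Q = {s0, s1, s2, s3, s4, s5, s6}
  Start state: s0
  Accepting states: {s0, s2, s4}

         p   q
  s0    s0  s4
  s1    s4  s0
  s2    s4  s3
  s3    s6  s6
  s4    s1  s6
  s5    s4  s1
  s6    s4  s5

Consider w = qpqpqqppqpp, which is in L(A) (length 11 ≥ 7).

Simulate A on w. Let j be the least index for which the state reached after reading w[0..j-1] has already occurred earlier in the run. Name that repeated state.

State sequence: s0 -q-> s4 -p-> s1 -q-> s0 -p-> s0 -q-> s4 -q-> s6 -p-> s4 -p-> s1 -q-> s0 -p-> s0 -p-> s0
First repeat at step 3: s0 was already visited.

The earliest repeat is at step j = 3: A is in s0, which it already visited at step i = 0.

s0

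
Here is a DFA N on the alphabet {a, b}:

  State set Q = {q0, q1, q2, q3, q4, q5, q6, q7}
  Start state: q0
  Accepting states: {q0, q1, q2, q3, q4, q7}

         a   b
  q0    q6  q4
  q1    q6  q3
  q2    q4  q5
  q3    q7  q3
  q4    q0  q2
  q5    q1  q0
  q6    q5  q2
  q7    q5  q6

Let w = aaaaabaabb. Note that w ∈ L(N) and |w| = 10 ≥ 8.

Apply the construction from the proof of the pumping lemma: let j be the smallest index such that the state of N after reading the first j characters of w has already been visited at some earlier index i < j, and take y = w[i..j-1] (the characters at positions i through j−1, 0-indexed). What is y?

aaa

State sequence: q0 -a-> q6 -a-> q5 -a-> q1 -a-> q6 -a-> q5 -b-> q0 -a-> q6 -a-> q5 -b-> q0 -b-> q4
First repeat at step 4: q6 was already visited.

So i = 1, j = 4, giving x = w[0:1] = a, y = w[1:4] = aaa, z = w[4:10] = abaabb.
Check: |xy| = 4 ≤ 8 and |y| = 3 ≥ 1. Reading y takes N from q6 back to q6, so every xyⁱz is accepted.
Since N has 8 states, any run of length ≥ 8 visits 8+1 states, so by pigeonhole some state repeats within the first 8 steps — that repeat gives the pumpable loop.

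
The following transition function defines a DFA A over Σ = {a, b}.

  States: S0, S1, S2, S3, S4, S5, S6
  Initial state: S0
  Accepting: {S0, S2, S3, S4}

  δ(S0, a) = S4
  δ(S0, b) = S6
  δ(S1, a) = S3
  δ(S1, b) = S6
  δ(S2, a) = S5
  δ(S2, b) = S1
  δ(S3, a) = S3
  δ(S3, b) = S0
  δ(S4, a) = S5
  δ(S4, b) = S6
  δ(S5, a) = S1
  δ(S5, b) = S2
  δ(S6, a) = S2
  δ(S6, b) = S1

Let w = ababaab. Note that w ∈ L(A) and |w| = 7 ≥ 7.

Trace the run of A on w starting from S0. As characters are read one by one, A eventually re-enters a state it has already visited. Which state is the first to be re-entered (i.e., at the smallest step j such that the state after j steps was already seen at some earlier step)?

Run of A on w = a b a b a a b:
  step 0: S0  (start)
  step 1: S4  (read a: S0→S4)
  step 2: S6  (read b: S4→S6)
  step 3: S2  (read a: S6→S2)
  step 4: S1  (read b: S2→S1)
  step 5: S3  (read a: S1→S3)
  step 6: S3  (read a: S3→S3)   ← first repeat (S3 seen earlier)
  step 7: S0  (read b: S3→S0)

The earliest repeat is at step j = 6: A is in S3, which it already visited at step i = 5.
The DFA has 7 states, so the proof of the pumping lemma guarantees a repeated state among the first 7+1 visited; the segment between the two visits is the pumpable y.

S3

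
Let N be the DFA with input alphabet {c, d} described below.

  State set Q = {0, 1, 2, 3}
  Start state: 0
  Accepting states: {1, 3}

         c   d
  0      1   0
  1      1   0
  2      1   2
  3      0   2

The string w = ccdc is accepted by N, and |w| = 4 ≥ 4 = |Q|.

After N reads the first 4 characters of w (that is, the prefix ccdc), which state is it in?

State sequence: 0 -c-> 1 -c-> 1 -d-> 0 -c-> 1

After reading 4 characters, N is in state 1.
(This kind of state-tracing is the core of the pumping-lemma construction: with 4 states, pigeonhole forces a repeat within the first 4 steps.)

1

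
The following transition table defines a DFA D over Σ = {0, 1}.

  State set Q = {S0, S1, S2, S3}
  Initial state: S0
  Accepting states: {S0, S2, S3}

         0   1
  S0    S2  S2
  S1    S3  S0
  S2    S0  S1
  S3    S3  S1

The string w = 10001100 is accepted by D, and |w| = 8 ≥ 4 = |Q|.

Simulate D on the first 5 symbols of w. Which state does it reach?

S2

State sequence: S0 -1-> S2 -0-> S0 -0-> S2 -0-> S0 -1-> S2

After reading 5 characters, D is in state S2.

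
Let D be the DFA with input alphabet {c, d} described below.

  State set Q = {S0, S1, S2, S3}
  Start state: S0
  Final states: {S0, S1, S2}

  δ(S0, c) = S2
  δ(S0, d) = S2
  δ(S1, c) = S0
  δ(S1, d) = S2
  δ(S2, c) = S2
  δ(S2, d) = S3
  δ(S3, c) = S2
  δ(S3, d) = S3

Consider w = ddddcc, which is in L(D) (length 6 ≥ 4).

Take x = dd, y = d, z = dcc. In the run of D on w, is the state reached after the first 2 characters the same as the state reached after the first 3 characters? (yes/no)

yes

State sequence: S0 -d-> S2 -d-> S3 -d-> S3

After x (step 2): S3. After xy (step 3): S3.
They match, so y = d drives D around a cycle from S3 back to itself; pumping y any number of times keeps D in S3 before reading z, and xyⁱz ∈ L(D) for every i ≥ 0.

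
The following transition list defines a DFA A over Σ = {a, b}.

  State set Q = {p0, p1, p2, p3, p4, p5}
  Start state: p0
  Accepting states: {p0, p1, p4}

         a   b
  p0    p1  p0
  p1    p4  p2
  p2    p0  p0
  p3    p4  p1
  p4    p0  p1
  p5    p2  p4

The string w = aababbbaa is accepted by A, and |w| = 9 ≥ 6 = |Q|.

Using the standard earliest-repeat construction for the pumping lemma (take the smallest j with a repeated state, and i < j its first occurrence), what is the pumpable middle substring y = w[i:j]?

ab

State sequence: p0 -a-> p1 -a-> p4 -b-> p1 -a-> p4 -b-> p1 -b-> p2 -b-> p0 -a-> p1 -a-> p4
First repeat at step 3: p1 was already visited.

So i = 1, j = 3, giving x = w[0:1] = a, y = w[1:3] = ab, z = w[3:9] = abbbaa.
Check: |xy| = 3 ≤ 6 and |y| = 2 ≥ 1. Reading y takes A from p1 back to p1, so every xyⁱz is accepted.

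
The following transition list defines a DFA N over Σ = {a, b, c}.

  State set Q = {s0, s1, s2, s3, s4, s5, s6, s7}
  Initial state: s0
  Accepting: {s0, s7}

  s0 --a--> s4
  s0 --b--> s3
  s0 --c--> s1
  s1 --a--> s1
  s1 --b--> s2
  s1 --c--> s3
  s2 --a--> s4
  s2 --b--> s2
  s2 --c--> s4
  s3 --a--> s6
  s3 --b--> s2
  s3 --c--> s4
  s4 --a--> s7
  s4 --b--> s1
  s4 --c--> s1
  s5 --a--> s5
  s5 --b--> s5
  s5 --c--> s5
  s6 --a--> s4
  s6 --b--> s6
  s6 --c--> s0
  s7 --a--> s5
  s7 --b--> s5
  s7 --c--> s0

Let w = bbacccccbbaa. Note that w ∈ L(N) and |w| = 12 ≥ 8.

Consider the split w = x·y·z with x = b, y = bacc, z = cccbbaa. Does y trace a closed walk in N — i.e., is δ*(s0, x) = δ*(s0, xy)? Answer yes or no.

Run of N on the first 5 characters of w = b b a c c:
  step 0: s0  (start)
  step 1: s3  (read b: s0→s3)
  step 2: s2  (read b: s3→s2)
  step 3: s4  (read a: s2→s4)
  step 4: s1  (read c: s4→s1)
  step 5: s3  (read c: s1→s3)

After x (step 1): s3. After xy (step 5): s3.
They match, so y = bacc drives N around a cycle from s3 back to itself; pumping y any number of times keeps N in s3 before reading z, and xyⁱz ∈ L(N) for every i ≥ 0.

yes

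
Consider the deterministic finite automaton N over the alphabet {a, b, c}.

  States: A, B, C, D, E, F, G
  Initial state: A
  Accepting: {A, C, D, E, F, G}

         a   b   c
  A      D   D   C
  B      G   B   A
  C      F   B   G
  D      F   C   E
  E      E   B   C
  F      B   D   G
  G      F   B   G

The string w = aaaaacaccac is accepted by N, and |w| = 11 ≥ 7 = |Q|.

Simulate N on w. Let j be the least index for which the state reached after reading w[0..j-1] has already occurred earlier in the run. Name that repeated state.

F

Run of N on w = a a a a a c a c c a c:
  step 0: A  (start)
  step 1: D  (read a: A→D)
  step 2: F  (read a: D→F)
  step 3: B  (read a: F→B)
  step 4: G  (read a: B→G)
  step 5: F  (read a: G→F)   ← first repeat (F seen earlier)
  step 6: G  (read c: F→G)
  step 7: F  (read a: G→F)
  step 8: G  (read c: F→G)
  step 9: G  (read c: G→G)
  step 10: F  (read a: G→F)
  step 11: G  (read c: F→G)

The earliest repeat is at step j = 5: N is in F, which it already visited at step i = 2.
Since N has 7 states, any run of length ≥ 7 visits 7+1 states, so by pigeonhole some state repeats within the first 7 steps — that repeat gives the pumpable loop.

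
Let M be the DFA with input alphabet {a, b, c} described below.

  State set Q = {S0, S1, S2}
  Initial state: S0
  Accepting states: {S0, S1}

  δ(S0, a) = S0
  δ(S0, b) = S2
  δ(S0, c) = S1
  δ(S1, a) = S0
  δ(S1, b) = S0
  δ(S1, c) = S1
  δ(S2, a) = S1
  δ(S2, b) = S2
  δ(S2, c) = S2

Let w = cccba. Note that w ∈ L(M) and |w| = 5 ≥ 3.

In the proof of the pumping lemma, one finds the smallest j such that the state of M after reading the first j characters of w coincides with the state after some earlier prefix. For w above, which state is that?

S1

Run of M on w = c c c b a:
  step 0: S0  (start)
  step 1: S1  (read c: S0→S1)
  step 2: S1  (read c: S1→S1)   ← first repeat (S1 seen earlier)
  step 3: S1  (read c: S1→S1)
  step 4: S0  (read b: S1→S0)
  step 5: S0  (read a: S0→S0)

The earliest repeat is at step j = 2: M is in S1, which it already visited at step i = 1.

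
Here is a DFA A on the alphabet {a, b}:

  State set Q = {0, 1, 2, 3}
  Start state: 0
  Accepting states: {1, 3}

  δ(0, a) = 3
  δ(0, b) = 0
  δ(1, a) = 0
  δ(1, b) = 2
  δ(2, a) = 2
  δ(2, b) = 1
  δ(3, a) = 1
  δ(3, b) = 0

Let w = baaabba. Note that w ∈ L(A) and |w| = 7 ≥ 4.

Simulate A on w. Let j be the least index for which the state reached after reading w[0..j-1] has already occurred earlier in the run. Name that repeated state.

State sequence: 0 -b-> 0 -a-> 3 -a-> 1 -a-> 0 -b-> 0 -b-> 0 -a-> 3
First repeat at step 1: 0 was already visited.

The earliest repeat is at step j = 1: A is in 0, which it already visited at step i = 0.
The DFA has 4 states, so the proof of the pumping lemma guarantees a repeated state among the first 4+1 visited; the segment between the two visits is the pumpable y.

0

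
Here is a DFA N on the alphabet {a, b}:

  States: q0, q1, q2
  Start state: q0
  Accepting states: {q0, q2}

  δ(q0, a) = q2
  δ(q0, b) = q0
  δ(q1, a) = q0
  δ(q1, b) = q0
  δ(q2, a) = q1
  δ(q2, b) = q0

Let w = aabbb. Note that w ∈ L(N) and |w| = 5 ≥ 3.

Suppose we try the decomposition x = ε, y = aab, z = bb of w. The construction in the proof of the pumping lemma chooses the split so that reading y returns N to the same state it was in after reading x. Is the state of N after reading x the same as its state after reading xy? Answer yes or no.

yes

Run of N on the first 3 characters of w = a a b:
  step 0: q0  (start)
  step 1: q2  (read a: q0→q2)
  step 2: q1  (read a: q2→q1)
  step 3: q0  (read b: q1→q0)

After x (step 0): q0. After xy (step 3): q0.
They match, so y = aab drives N around a cycle from q0 back to itself; pumping y any number of times keeps N in q0 before reading z, and xyⁱz ∈ L(N) for every i ≥ 0.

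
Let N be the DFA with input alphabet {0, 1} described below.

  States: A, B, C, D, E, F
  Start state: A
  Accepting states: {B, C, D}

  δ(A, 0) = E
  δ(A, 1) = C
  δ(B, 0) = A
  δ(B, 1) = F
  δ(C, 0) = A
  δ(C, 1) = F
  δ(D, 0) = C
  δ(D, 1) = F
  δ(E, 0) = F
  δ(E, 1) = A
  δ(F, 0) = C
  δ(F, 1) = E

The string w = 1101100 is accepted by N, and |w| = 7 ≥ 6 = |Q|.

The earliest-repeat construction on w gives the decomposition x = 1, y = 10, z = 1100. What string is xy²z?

xy^2z = 1·10·10·1100 = 110101100.
Reading y = 10 takes N from C back to C, so after x·y·y the machine is still in C, and z then leads to the accepting state C. Hence 110101100 ∈ L(N).

110101100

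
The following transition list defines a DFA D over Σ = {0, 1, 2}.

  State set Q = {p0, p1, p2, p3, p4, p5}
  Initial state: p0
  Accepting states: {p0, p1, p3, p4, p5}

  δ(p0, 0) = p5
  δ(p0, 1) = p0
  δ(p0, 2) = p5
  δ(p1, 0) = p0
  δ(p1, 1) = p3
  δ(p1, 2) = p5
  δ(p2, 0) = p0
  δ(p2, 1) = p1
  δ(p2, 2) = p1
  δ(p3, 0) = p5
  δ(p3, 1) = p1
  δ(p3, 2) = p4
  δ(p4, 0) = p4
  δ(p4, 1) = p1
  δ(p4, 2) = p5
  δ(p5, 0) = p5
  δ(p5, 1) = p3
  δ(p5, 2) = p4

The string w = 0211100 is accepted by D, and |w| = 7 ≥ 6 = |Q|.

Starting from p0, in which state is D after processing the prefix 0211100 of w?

Run of D on the first 7 characters of w = 0 2 1 1 1 0 0:
  step 0: p0  (start)
  step 1: p5  (read 0: p0→p5)
  step 2: p4  (read 2: p5→p4)
  step 3: p1  (read 1: p4→p1)
  step 4: p3  (read 1: p1→p3)
  step 5: p1  (read 1: p3→p1)
  step 6: p0  (read 0: p1→p0)
  step 7: p5  (read 0: p0→p5)

After reading 7 characters, D is in state p5.
(This kind of state-tracing is the core of the pumping-lemma construction: with 6 states, pigeonhole forces a repeat within the first 6 steps.)

p5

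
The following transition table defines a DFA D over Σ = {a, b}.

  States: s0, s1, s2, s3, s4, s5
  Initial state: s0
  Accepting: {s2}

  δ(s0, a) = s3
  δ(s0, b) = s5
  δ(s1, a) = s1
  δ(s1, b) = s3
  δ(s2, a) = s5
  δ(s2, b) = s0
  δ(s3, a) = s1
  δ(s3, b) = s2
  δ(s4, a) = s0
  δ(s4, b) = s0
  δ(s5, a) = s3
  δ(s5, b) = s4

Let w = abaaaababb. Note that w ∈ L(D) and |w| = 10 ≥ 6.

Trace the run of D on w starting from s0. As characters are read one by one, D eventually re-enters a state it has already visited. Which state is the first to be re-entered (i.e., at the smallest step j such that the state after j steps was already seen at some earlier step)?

State sequence: s0 -a-> s3 -b-> s2 -a-> s5 -a-> s3 -a-> s1 -a-> s1 -b-> s3 -a-> s1 -b-> s3 -b-> s2
First repeat at step 4: s3 was already visited.

The earliest repeat is at step j = 4: D is in s3, which it already visited at step i = 1.
With |Q| = 6, pigeonhole forces a state repeat no later than step 6; the substring read between the first and second visits to that state can be pumped.

s3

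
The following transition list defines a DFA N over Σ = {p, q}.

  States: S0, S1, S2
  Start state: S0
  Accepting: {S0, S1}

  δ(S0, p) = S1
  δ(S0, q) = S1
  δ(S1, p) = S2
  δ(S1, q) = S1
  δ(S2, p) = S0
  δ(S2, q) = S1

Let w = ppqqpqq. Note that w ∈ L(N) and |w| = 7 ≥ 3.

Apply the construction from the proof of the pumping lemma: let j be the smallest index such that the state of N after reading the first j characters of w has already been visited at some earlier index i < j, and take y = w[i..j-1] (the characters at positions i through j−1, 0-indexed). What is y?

Run of N on w = p p q q p q q:
  step 0: S0  (start)
  step 1: S1  (read p: S0→S1)
  step 2: S2  (read p: S1→S2)
  step 3: S1  (read q: S2→S1)   ← first repeat (S1 seen earlier)
  step 4: S1  (read q: S1→S1)
  step 5: S2  (read p: S1→S2)
  step 6: S1  (read q: S2→S1)
  step 7: S1  (read q: S1→S1)

So i = 1, j = 3, giving x = w[0:1] = p, y = w[1:3] = pq, z = w[3:7] = qpqq.
Check: |xy| = 3 ≤ 3 and |y| = 2 ≥ 1. Reading y takes N from S1 back to S1, so every xyⁱz is accepted.

pq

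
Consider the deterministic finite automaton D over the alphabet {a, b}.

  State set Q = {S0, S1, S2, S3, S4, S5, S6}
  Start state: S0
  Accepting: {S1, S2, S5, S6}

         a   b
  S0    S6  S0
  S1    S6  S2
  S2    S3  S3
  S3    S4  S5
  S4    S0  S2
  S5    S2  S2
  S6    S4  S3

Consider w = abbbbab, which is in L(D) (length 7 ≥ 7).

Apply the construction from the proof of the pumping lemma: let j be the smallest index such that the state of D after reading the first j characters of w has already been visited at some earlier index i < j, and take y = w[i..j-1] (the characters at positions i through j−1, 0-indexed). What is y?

bbb

Run of D on w = a b b b b a b:
  step 0: S0  (start)
  step 1: S6  (read a: S0→S6)
  step 2: S3  (read b: S6→S3)
  step 3: S5  (read b: S3→S5)
  step 4: S2  (read b: S5→S2)
  step 5: S3  (read b: S2→S3)   ← first repeat (S3 seen earlier)
  step 6: S4  (read a: S3→S4)
  step 7: S2  (read b: S4→S2)

So i = 2, j = 5, giving x = w[0:2] = ab, y = w[2:5] = bbb, z = w[5:7] = ab.
Check: |xy| = 5 ≤ 7 and |y| = 3 ≥ 1. Reading y takes D from S3 back to S3, so every xyⁱz is accepted.
Pumping length from the standard proof: p = 7 (the number of states). The repeated state found above gives |xy| = j ≤ 7 and |y| = j − i ≥ 1.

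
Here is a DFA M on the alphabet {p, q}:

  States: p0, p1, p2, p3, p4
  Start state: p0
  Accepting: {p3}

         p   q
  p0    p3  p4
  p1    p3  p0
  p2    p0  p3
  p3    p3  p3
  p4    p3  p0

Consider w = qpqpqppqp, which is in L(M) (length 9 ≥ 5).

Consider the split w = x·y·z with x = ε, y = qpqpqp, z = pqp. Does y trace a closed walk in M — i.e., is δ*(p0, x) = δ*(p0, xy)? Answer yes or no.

State sequence: p0 -q-> p4 -p-> p3 -q-> p3 -p-> p3 -q-> p3 -p-> p3

After x (step 0): p0. After xy (step 6): p3.
They differ (p0 ≠ p3), so y is not a cycle from the state after x; this split is not the one the pumping-lemma construction produces, and pumping y need not keep the string in L(M).

no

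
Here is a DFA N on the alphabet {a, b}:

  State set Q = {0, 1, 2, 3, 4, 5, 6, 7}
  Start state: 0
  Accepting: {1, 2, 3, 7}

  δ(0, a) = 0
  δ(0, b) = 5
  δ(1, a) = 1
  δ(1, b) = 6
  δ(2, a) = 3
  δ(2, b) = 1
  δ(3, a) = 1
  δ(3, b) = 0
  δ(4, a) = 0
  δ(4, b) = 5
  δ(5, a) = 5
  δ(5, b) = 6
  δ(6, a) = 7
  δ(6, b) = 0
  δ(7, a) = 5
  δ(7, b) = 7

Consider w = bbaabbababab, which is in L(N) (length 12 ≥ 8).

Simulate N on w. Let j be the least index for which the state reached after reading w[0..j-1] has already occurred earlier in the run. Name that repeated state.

5

State sequence: 0 -b-> 5 -b-> 6 -a-> 7 -a-> 5 -b-> 6 -b-> 0 -a-> 0 -b-> 5 -a-> 5 -b-> 6 -a-> 7 -b-> 7
First repeat at step 4: 5 was already visited.

The earliest repeat is at step j = 4: N is in 5, which it already visited at step i = 1.
Pumping length from the standard proof: p = 8 (the number of states). The repeated state found above gives |xy| = j ≤ 8 and |y| = j − i ≥ 1.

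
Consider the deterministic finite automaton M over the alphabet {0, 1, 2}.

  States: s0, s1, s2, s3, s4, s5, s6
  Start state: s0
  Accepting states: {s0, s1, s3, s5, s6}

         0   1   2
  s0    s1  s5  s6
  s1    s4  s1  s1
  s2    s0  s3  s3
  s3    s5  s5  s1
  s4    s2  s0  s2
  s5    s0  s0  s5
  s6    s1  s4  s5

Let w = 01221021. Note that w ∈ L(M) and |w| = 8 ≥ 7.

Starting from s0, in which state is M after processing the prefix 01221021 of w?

s3

State sequence: s0 -0-> s1 -1-> s1 -2-> s1 -2-> s1 -1-> s1 -0-> s4 -2-> s2 -1-> s3

After reading 8 characters, M is in state s3.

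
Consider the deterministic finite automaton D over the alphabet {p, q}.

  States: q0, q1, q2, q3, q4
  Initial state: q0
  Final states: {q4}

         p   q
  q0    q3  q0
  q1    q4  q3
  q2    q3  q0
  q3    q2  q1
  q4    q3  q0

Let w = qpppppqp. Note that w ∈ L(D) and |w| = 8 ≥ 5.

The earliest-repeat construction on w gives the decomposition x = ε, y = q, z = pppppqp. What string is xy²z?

xy^2z = ε·q·q·pppppqp = qqpppppqp.
Reading y = q takes D from q0 back to q0, so after x·y·y the machine is still in q0, and z then leads to the accepting state q4. Hence qqpppppqp ∈ L(D).

qqpppppqp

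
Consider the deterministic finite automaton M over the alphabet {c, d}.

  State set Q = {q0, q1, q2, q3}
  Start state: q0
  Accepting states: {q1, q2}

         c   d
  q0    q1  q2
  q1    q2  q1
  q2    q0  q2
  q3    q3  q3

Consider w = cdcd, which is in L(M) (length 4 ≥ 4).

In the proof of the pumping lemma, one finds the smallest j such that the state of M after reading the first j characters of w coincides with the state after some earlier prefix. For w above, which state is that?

q1

Run of M on w = c d c d:
  step 0: q0  (start)
  step 1: q1  (read c: q0→q1)
  step 2: q1  (read d: q1→q1)   ← first repeat (q1 seen earlier)
  step 3: q2  (read c: q1→q2)
  step 4: q2  (read d: q2→q2)

The earliest repeat is at step j = 2: M is in q1, which it already visited at step i = 1.
Pumping length from the standard proof: p = 4 (the number of states). The repeated state found above gives |xy| = j ≤ 4 and |y| = j − i ≥ 1.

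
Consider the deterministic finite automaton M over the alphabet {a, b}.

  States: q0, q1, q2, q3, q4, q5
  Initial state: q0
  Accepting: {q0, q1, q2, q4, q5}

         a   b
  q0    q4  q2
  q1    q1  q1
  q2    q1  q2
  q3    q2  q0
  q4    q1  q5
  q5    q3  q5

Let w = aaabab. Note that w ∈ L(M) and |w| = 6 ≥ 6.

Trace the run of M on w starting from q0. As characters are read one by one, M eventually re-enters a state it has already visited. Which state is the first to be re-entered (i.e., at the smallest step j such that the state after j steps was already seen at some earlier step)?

Run of M on w = a a a b a b:
  step 0: q0  (start)
  step 1: q4  (read a: q0→q4)
  step 2: q1  (read a: q4→q1)
  step 3: q1  (read a: q1→q1)   ← first repeat (q1 seen earlier)
  step 4: q1  (read b: q1→q1)
  step 5: q1  (read a: q1→q1)
  step 6: q1  (read b: q1→q1)

The earliest repeat is at step j = 3: M is in q1, which it already visited at step i = 2.

q1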